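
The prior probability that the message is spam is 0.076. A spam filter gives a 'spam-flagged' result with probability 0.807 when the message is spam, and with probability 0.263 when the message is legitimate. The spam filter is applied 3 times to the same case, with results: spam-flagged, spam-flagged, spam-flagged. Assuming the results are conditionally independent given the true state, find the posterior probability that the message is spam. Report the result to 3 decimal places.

Let H be the event that the message is spam; start with P(H) = 0.076. P('spam-flagged'|H) = 0.807, P('spam-flagged'|¬H) = 0.263.
Update on result 1 ('spam-flagged'): P(H) ← 0.807·0.0760 / (0.807·0.0760 + 0.263·0.9240) = 0.061332/0.30434 = 0.2015.
Update on result 2 ('spam-flagged'): P(H) ← 0.807·0.2015 / (0.807·0.2015 + 0.263·0.7985) = 0.16263/0.37263 = 0.4364.
Update on result 3 ('spam-flagged'): P(H) ← 0.807·0.4364 / (0.807·0.4364 + 0.263·0.5636) = 0.35220/0.50042 = 0.7038.

Posterior P(H) ≈ 0.704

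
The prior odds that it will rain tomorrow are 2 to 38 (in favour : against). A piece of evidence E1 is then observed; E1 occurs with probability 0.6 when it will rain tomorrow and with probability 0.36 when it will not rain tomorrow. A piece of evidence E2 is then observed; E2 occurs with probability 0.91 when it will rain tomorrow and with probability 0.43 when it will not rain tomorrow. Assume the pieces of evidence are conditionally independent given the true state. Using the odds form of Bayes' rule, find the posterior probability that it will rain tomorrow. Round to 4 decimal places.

Posterior probability ≈ 0.1566

Prior odds = 2/38 = 0.052632.
Likelihood ratio for E1 = 0.6/0.36 = 1.6667.
Likelihood ratio for E2 = 0.91/0.43 = 2.1163.
Posterior odds = prior odds × LR₁ × LR₂ = 0.18564.
Posterior probability = odds/(1+odds) = 0.18564/1.1856 = 0.1566.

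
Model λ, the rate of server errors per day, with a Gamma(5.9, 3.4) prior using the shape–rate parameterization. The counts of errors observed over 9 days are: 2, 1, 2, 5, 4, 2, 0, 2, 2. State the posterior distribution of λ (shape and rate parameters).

The Poisson likelihood adds the total count to the shape and the number of exposure periods to the rate. Here ∑xᵢ = 20 and n = 9, so shape 5.9→25.9 and rate 3.4→12.4.

Posterior: Gamma(shape=25.9, rate=12.4)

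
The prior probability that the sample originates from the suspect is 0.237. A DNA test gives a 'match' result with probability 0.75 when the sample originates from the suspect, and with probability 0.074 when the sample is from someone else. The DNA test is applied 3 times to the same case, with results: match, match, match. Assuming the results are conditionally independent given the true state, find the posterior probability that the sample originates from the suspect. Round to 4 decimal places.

With H the event that the sample originates from the suspect, the joint likelihood of the observed sequence is P(data|H) = 0.75·0.75·0.75 = 0.42188 and P(data|¬H) = 0.074·0.074·0.074 = 0.00040522.
Bayes: P(H|data) = 0.237·0.42188 / (0.237·0.42188 + 0.763·0.00040522) = 0.099984/0.10029 = 0.9969.

Posterior P(H) ≈ 0.9969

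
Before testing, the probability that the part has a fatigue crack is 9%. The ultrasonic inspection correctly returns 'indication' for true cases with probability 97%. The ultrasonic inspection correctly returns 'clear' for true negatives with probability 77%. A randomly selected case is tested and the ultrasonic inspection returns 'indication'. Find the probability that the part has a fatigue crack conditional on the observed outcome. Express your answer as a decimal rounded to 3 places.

Write H for 'the part has a fatigue crack'. Prior odds H:¬H = 0.09/0.91 = 0.098901. For the 'indication' outcome, the likelihood ratio is 0.97/0.23 = 4.2174.
Posterior odds = 0.098901 × 4.2174 = 0.41710, so P(H|E) = 0.41710/(1+0.41710) = 0.294.

P(H | E) ≈ 0.294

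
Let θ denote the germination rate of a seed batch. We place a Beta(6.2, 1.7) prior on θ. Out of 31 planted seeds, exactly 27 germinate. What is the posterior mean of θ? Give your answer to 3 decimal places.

Observing 27 successes and 4 failures updates Beta(6.2, 1.7) by adding the success and failure counts to the two shape parameters: α = 6.2+27 = 33.2, β = 1.7+4 = 5.7.
E[θ | data] = 33.2/(33.2+5.7) = 0.853.

Posterior mean ≈ 0.853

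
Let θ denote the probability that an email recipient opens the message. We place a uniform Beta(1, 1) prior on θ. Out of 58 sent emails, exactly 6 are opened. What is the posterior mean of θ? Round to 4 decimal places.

The binomial likelihood is conjugate to the Beta prior: with 6 successes and 52 failures, the posterior is Beta(1+6, 1+52) = Beta(7, 53).
Posterior mean = α/(α+β) = 7/60 = 0.1167.

Posterior mean ≈ 0.1167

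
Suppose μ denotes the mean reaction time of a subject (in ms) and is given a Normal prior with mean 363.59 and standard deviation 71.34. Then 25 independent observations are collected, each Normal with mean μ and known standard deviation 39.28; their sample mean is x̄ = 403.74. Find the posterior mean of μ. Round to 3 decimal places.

With known σ, the Normal prior is conjugate. Weight on the data is w = (n/σ²)/(n/σ² + 1/τ₀²) = 0.0162031/(0.0162031+0.00019649) = 0.98802.
Posterior mean = w·x̄ + (1−w)·μ₀ = 0.98802·403.74 + 0.011981·363.59 = 403.259.

Posterior mean ≈ 403.259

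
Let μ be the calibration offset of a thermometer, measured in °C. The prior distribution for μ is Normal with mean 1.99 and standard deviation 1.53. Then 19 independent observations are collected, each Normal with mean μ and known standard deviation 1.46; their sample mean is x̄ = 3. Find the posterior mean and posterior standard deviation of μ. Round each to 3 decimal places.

Posterior mean ≈ 2.954; posterior SD ≈ 0.327

Prior precision 1/τ₀² = 1/1.53² = 0.427186; data precision n/σ² = 19/1.46² = 8.91349.
Posterior precision = 0.427186 + 8.91349 = 9.34068, giving posterior SD = 1/√9.34068 = 0.327.
Posterior mean = (0.427186·1.99 + 8.91349·3) / 9.34068 = 2.954.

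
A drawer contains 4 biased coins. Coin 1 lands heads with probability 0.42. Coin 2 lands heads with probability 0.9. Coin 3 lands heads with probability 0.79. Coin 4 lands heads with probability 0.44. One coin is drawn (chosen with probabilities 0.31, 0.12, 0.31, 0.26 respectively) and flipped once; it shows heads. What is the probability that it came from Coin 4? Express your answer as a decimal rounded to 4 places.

Tabulate prior·likelihood by source: [1] prior 0.31, lik 0.42, product 0.1302; [2] prior 0.12, lik 0.9, product 0.1080; [3] prior 0.31, lik 0.79, product 0.2449; [4] prior 0.26, lik 0.44, product 0.1144.
Normalizing constant = 0.59750; the posterior for Coin 4 is its product over the sum, 0.1144/0.59750 = 0.1915.

Posterior probability ≈ 0.1915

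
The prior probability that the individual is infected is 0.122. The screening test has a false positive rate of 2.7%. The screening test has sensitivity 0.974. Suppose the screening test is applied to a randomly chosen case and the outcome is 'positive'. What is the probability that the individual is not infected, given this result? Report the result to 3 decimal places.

P(¬H | E) ≈ 0.166

Let H be the event that the individual is infected. P(H) = 0.122, so P(¬H) = 0.878. With E the 'positive' result, P(E|H) = 0.974 and P(E|¬H) = 0.027.
P(E) = 0.974·0.122 + 0.027·0.878 = 0.11883 + 0.023706 = 0.14253.
By Bayes' theorem, P(H|E) = 0.11883 / 0.14253 = 0.834. Hence P(¬H|E) = 1 − 0.834 = 0.166.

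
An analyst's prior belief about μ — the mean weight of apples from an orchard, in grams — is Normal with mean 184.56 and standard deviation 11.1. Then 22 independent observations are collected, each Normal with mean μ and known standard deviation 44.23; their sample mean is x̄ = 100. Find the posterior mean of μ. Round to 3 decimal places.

With known σ, the Normal prior is conjugate. Weight on the data is w = (n/σ²)/(n/σ² + 1/τ₀²) = 0.0112458/(0.0112458+0.00811622) = 0.58082.
Posterior mean = w·x̄ + (1−w)·μ₀ = 0.58082·100 + 0.41918·184.56 = 135.446.

Posterior mean ≈ 135.446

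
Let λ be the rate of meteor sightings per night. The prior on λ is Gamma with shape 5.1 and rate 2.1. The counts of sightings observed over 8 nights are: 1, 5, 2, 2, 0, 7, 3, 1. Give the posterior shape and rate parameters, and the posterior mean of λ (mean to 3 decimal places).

Posterior: Gamma(shape=26.1, rate=10.1); mean ≈ 2.584

The Poisson likelihood adds the total count to the shape and the number of exposure periods to the rate. Here ∑xᵢ = 21 and n = 8, so shape 5.1→26.1 and rate 2.1→10.1.
E[λ | data] = 26.1/10.1 = 2.584.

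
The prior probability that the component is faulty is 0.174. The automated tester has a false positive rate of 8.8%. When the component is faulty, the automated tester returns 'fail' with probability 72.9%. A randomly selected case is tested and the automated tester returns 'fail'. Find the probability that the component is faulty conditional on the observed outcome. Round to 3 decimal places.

Let H be the event that the component is faulty. P(H) = 0.174, so P(¬H) = 0.826. With E the 'fail' result, P(E|H) = 0.729 and P(E|¬H) = 0.088.
P(E) = 0.729·0.174 + 0.088·0.826 = 0.12685 + 0.072688 = 0.19953.
By Bayes' theorem, P(H|E) = 0.12685 / 0.19953 = 0.636.

P(H | E) ≈ 0.636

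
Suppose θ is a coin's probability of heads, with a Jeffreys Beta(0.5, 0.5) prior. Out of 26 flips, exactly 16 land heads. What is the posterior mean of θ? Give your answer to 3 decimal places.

The binomial likelihood is conjugate to the Beta prior: with 16 successes and 10 failures, the posterior is Beta(0.5+16, 0.5+10) = Beta(16.5, 10.5).
Posterior mean = α/(α+β) = 16.5/27 = 0.611.

Posterior mean ≈ 0.611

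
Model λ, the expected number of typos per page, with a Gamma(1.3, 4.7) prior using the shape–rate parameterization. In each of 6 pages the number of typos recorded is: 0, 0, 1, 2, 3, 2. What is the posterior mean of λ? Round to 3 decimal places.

Posterior mean ≈ 0.869

Total count ∑xᵢ = 8 over n = 6 pages.
Gamma is conjugate to the Poisson likelihood: posterior is Gamma(shape = 1.3+8 = 9.3, rate = 4.7+6 = 10.7).
E[λ | data] = 9.3/10.7 = 0.869.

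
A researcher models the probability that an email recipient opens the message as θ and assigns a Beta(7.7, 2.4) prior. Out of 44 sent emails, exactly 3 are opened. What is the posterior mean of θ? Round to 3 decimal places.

Observing 3 successes and 41 failures updates Beta(7.7, 2.4) by adding the success and failure counts to the two shape parameters: α = 7.7+3 = 10.7, β = 2.4+41 = 43.4.
Posterior mean = α/(α+β) = 10.7/54.1 = 0.198.

Posterior mean ≈ 0.198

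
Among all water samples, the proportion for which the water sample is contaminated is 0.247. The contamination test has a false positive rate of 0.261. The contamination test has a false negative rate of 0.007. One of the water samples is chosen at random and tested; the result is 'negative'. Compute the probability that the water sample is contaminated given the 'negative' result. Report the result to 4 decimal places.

Write H for 'the water sample is contaminated'. Prior odds H:¬H = 0.247/0.753 = 0.32802. For the 'negative' outcome, the likelihood ratio is 0.007/0.739 = 0.0094723.
Posterior odds = 0.32802 × 0.0094723 = 0.0031071, so P(H|E) = 0.0031071/(1+0.0031071) = 0.0031.

P(H | E) ≈ 0.0031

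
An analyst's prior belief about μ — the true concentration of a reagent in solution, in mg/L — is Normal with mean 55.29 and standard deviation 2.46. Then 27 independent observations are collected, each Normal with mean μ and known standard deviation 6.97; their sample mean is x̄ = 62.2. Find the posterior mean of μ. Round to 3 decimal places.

Posterior mean ≈ 60.616

With known σ, the Normal prior is conjugate. Weight on the data is w = (n/σ²)/(n/σ² + 1/τ₀²) = 0.555774/(0.555774+0.165246) = 0.77082.
Posterior mean = w·x̄ + (1−w)·μ₀ = 0.77082·62.2 + 0.22918·55.29 = 60.616.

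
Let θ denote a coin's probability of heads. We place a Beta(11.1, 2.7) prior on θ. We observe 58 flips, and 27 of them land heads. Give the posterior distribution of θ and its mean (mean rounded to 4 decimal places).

Observing 27 successes and 31 failures updates Beta(11.1, 2.7) by adding the success and failure counts to the two shape parameters: α = 11.1+27 = 38.1, β = 2.7+31 = 33.7.
Posterior mean = α/(α+β) = 38.1/71.8 = 0.5306.

Posterior: Beta(38.1, 33.7); mean ≈ 0.5306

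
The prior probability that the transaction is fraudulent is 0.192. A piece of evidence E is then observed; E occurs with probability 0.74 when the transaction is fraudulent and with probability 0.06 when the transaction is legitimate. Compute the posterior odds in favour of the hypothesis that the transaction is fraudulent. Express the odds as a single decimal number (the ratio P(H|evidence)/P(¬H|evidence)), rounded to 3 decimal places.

Posterior odds ≈ 2.931

Prior odds = 0.192/(1−0.192) = 0.23762.
Likelihood ratio for E = 0.74/0.06 = 12.333.
Posterior odds = prior odds × LR = 2.9307.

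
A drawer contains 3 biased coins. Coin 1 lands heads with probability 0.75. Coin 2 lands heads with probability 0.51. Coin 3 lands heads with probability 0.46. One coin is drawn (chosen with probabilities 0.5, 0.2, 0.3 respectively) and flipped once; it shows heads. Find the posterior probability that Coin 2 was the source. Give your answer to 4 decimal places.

Posterior probability ≈ 0.1659

Tabulate prior·likelihood by source: [1] prior 0.5, lik 0.75, product 0.3750; [2] prior 0.2, lik 0.51, product 0.1020; [3] prior 0.3, lik 0.46, product 0.1380.
Normalizing constant = 0.61500; the posterior for Coin 2 is its product over the sum, 0.1020/0.61500 = 0.1659.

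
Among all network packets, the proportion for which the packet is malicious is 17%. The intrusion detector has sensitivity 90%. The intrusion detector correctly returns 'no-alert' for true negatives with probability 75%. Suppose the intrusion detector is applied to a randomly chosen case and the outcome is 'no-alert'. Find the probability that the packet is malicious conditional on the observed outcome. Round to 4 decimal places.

Let H be the event that the packet is malicious. P(H) = 0.17, so P(¬H) = 0.83. With E the 'no-alert' result, P(E|H) = 0.1 and P(E|¬H) = 0.75.
P(E) = 0.1·0.17 + 0.75·0.83 = 0.017000 + 0.62250 = 0.63950.
By Bayes' theorem, P(H|E) = 0.017000 / 0.63950 = 0.0266.

P(H | E) ≈ 0.0266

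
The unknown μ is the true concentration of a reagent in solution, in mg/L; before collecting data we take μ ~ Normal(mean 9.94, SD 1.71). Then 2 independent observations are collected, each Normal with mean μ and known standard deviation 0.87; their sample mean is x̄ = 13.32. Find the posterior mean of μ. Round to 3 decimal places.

With known σ, the Normal prior is conjugate. Weight on the data is w = (n/σ²)/(n/σ² + 1/τ₀²) = 2.64236/(2.64236+0.341986) = 0.88541.
Posterior mean = w·x̄ + (1−w)·μ₀ = 0.88541·13.32 + 0.11459·9.94 = 12.933.

Posterior mean ≈ 12.933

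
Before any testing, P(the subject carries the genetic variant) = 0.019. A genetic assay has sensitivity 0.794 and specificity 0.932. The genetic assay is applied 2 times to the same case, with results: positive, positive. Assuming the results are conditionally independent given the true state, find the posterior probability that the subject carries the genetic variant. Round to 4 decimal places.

Let H be the event that the subject carries the genetic variant; start with P(H) = 0.019. P('positive'|H) = 0.794, P('positive'|¬H) = 0.068.
Update on result 1 ('positive'): P(H) ← 0.794·0.0190 / (0.794·0.0190 + 0.068·0.9810) = 0.015086/0.081794 = 0.1844.
Update on result 2 ('positive'): P(H) ← 0.794·0.1844 / (0.794·0.1844 + 0.068·0.8156) = 0.14644/0.20190 = 0.7253.

Posterior P(H) ≈ 0.7253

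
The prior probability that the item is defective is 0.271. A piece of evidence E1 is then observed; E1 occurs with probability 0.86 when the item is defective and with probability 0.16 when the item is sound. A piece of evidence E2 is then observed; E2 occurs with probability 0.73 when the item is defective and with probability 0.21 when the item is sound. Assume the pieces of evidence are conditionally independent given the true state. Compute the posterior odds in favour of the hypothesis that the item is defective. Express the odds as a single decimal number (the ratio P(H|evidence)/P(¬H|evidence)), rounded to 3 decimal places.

Posterior odds ≈ 6.946

Prior odds = 0.271/(1−0.271) = 0.37174. In log-odds, ln(0.37174) = -0.98955.
Add log likelihood ratios: ln(5.3750) + ln(3.4762) = 2.9277.
Posterior log-odds = 1.9381, so posterior odds = exp(1.9381) = 6.9458.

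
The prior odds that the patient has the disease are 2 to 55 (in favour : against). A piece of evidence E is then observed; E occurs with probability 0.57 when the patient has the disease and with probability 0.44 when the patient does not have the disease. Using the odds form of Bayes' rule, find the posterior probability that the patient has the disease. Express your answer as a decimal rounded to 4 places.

Prior odds = 2/55 = 0.036364. In log-odds, ln(0.036364) = -3.3142.
Add log likelihood ratio: ln(1.2955) = 0.25886.
Posterior log-odds = -3.0553, so posterior odds = exp(-3.0553) = 0.047107. Converting, P(H|E) = 0.047107/1.0471 = 0.0450.

Posterior probability ≈ 0.0450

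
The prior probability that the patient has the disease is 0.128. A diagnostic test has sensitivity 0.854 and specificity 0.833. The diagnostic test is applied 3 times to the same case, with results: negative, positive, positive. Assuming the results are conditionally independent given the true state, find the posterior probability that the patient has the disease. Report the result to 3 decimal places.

Let H be the event that the patient has the disease; start with P(H) = 0.128. P('positive'|H) = 0.854, P('positive'|¬H) = 0.167.
Update on result 1 ('negative'): P(H) ← 0.146·0.1280 / (0.146·0.1280 + 0.833·0.8720) = 0.018688/0.74506 = 0.0251.
Update on result 2 ('positive'): P(H) ← 0.854·0.0251 / (0.854·0.0251 + 0.167·0.9749) = 0.021420/0.18423 = 0.1163.
Update on result 3 ('positive'): P(H) ← 0.854·0.1163 / (0.854·0.1163 + 0.167·0.8837) = 0.099294/0.24688 = 0.4022.

Posterior P(H) ≈ 0.402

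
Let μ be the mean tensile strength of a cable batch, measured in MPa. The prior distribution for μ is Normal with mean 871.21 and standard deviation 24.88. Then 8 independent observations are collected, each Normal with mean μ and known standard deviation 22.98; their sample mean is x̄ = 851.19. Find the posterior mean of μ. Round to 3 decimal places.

Prior precision 1/τ₀² = 1/24.88² = 0.00161547; data precision n/σ² = 8/22.98² = 0.0151492.
Posterior precision = 0.00161547 + 0.0151492 = 0.0167647.
Posterior mean = (0.00161547·871.21 + 0.0151492·851.19) / 0.0167647 = 853.119.

Posterior mean ≈ 853.119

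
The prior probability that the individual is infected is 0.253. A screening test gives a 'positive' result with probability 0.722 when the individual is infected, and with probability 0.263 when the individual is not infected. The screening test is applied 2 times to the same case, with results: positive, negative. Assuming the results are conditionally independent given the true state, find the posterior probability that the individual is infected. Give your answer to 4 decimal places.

Posterior P(H) ≈ 0.2597

With H the event that the individual is infected, the joint likelihood of the observed sequence is P(data|H) = 0.722·0.278 = 0.20072 and P(data|¬H) = 0.263·0.737 = 0.19383.
Bayes: P(H|data) = 0.253·0.20072 / (0.253·0.20072 + 0.747·0.19383) = 0.050781/0.19557 = 0.2597.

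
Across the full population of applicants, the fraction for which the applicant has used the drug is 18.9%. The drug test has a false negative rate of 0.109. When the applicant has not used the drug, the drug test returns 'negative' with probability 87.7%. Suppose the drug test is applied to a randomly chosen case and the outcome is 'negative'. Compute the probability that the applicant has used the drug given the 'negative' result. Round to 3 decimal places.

P(H | E) ≈ 0.028

Let H be the event that the applicant has used the drug. P(H) = 0.189, so P(¬H) = 0.811. With E the 'negative' result, P(E|H) = 0.109 and P(E|¬H) = 0.877.
P(E) = 0.109·0.189 + 0.877·0.811 = 0.020601 + 0.71125 = 0.73185.
By Bayes' theorem, P(H|E) = 0.020601 / 0.73185 = 0.028.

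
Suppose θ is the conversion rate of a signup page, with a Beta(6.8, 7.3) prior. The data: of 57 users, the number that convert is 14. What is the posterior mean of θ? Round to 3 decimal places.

The binomial likelihood is conjugate to the Beta prior: with 14 successes and 43 failures, the posterior is Beta(6.8+14, 7.3+43) = Beta(20.8, 50.3).
E[θ | data] = 20.8/(20.8+50.3) = 0.293.

Posterior mean ≈ 0.293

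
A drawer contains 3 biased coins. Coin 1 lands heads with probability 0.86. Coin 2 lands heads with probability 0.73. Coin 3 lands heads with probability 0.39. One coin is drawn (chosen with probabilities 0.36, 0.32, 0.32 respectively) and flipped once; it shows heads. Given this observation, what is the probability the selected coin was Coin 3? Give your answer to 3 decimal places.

Posterior probability ≈ 0.187

Tabulate prior·likelihood by source: [1] prior 0.36, lik 0.86, product 0.3096; [2] prior 0.32, lik 0.73, product 0.2336; [3] prior 0.32, lik 0.39, product 0.1248.
Normalizing constant = 0.66800; the posterior for Coin 3 is its product over the sum, 0.1248/0.66800 = 0.187.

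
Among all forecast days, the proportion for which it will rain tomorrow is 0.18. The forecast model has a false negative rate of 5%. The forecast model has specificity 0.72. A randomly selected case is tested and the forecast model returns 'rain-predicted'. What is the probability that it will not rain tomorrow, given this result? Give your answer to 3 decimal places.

P(¬H | E) ≈ 0.573

Let H be the event that it will rain tomorrow. P(H) = 0.18, so P(¬H) = 0.82. With E the 'rain-predicted' result, P(E|H) = 0.95 and P(E|¬H) = 0.28.
P(E) = 0.95·0.18 + 0.28·0.82 = 0.17100 + 0.22960 = 0.40060.
By Bayes' theorem, P(H|E) = 0.17100 / 0.40060 = 0.427. Hence P(¬H|E) = 1 − 0.427 = 0.573.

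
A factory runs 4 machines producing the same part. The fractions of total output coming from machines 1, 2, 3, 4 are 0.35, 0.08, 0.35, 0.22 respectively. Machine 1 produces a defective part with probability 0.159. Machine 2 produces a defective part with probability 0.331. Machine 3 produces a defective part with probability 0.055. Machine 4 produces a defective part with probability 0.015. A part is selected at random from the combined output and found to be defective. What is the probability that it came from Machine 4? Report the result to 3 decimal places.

Posterior probability ≈ 0.032

Tabulate prior·likelihood by source: [1] prior 0.35, lik 0.159, product 0.05565; [2] prior 0.08, lik 0.331, product 0.02648; [3] prior 0.35, lik 0.055, product 0.01925; [4] prior 0.22, lik 0.015, product 0.003300.
Normalizing constant = 0.10468; the posterior for Machine 4 is its product over the sum, 0.003300/0.10468 = 0.032.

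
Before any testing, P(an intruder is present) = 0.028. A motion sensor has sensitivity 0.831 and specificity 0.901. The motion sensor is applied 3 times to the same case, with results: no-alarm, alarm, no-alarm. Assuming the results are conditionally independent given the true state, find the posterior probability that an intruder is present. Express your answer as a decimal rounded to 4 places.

Posterior P(H) ≈ 0.0084

With H the event that an intruder is present, the joint likelihood of the observed sequence is P(data|H) = 0.169·0.831·0.169 = 0.023734 and P(data|¬H) = 0.901·0.099·0.901 = 0.080368.
Bayes: P(H|data) = 0.028·0.023734 / (0.028·0.023734 + 0.972·0.080368) = 0.00066456/0.078783 = 0.0084.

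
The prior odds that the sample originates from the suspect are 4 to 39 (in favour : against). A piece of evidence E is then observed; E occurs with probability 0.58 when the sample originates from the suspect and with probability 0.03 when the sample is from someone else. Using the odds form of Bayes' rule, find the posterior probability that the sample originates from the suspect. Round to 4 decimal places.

Prior odds = 4/39 = 0.10256.
Likelihood ratio for E = 0.58/0.03 = 19.333.
Posterior odds = prior odds × LR = 1.9829.
Posterior probability = odds/(1+odds) = 1.9829/2.9829 = 0.6648.

Posterior probability ≈ 0.6648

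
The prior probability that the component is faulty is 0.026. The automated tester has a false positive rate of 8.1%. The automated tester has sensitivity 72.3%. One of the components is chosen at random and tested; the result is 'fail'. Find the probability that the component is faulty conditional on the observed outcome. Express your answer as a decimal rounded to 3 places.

Let H be the event that the component is faulty. P(H) = 0.026, so P(¬H) = 0.974. With E the 'fail' result, P(E|H) = 0.723 and P(E|¬H) = 0.081.
P(E) = 0.723·0.026 + 0.081·0.974 = 0.018798 + 0.078894 = 0.097692.
By Bayes' theorem, P(H|E) = 0.018798 / 0.097692 = 0.192.

P(H | E) ≈ 0.192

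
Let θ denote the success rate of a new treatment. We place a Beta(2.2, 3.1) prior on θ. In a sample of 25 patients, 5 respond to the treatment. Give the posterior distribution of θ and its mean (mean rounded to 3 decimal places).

Observing 5 successes and 20 failures updates Beta(2.2, 3.1) by adding the success and failure counts to the two shape parameters: α = 2.2+5 = 7.2, β = 3.1+20 = 23.1.
Posterior mean = α/(α+β) = 7.2/30.3 = 0.238.

Posterior: Beta(7.2, 23.1); mean ≈ 0.238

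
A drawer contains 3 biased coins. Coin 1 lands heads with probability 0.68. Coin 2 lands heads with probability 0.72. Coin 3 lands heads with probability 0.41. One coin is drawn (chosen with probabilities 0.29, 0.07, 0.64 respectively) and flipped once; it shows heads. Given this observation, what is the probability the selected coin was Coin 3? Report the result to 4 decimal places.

Posterior probability ≈ 0.5145

P(heads|C1) = 0.68; P(heads|C2) = 0.72; P(heads|C3) = 0.41.
Prior × likelihood for each source: 0.29·0.68=0.1972, 0.07·0.72=0.05040, 0.64·0.41=0.2624. Summing gives P(heads) = 0.51000.
P(Coin 3 | heads) = 0.2624 / 0.51000 = 0.5145.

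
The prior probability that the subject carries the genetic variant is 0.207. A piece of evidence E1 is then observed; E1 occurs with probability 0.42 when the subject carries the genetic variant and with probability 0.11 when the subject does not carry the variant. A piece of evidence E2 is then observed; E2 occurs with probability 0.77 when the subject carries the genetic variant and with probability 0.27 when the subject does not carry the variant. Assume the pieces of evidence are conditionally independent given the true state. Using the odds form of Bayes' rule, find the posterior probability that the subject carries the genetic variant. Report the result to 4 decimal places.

Prior odds = 0.207/(1−0.207) = 0.26103. In log-odds, ln(0.26103) = -1.3431.
Add log likelihood ratios: ln(3.8182) + ln(2.8519) = 2.3877.
Posterior log-odds = 1.0446, so posterior odds = exp(1.0446) = 2.8424. Converting, P(H|E) = 2.8424/3.8424 = 0.7397.

Posterior probability ≈ 0.7397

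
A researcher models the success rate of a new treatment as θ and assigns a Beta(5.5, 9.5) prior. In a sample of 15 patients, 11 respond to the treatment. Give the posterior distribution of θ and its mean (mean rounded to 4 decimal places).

Observing 11 successes and 4 failures updates Beta(5.5, 9.5) by adding the success and failure counts to the two shape parameters: α = 5.5+11 = 16.5, β = 9.5+4 = 13.5.
E[θ | data] = 16.5/(16.5+13.5) = 0.5500.

Posterior: Beta(16.5, 13.5); mean ≈ 0.5500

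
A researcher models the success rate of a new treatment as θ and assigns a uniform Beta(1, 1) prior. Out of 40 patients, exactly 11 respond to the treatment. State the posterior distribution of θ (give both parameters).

The binomial likelihood is conjugate to the Beta prior: with 11 successes and 29 failures, the posterior is Beta(1+11, 1+29) = Beta(12, 30).

Posterior: Beta(12, 30)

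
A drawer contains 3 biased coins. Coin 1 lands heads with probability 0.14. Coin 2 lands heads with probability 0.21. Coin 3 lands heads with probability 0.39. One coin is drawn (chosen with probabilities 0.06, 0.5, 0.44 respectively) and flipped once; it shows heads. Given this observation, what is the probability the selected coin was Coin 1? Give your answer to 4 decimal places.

Tabulate prior·likelihood by source: [1] prior 0.06, lik 0.14, product 0.008400; [2] prior 0.5, lik 0.21, product 0.1050; [3] prior 0.44, lik 0.39, product 0.1716.
Normalizing constant = 0.28500; the posterior for Coin 1 is its product over the sum, 0.008400/0.28500 = 0.0295.

Posterior probability ≈ 0.0295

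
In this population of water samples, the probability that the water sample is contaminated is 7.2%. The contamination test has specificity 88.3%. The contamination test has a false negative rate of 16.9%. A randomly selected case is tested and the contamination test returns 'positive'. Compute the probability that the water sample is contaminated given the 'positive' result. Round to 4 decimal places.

P(H | E) ≈ 0.3553

Write H for 'the water sample is contaminated'. Prior odds H:¬H = 0.072/0.928 = 0.077586. For the 'positive' outcome, the likelihood ratio is 0.831/0.117 = 7.1026.
Posterior odds = 0.077586 × 7.1026 = 0.55106, so P(H|E) = 0.55106/(1+0.55106) = 0.3553.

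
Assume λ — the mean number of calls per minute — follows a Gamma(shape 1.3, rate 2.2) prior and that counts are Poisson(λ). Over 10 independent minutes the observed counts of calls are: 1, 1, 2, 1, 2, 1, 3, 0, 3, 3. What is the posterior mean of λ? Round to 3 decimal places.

Total count ∑xᵢ = 17 over n = 10 minutes.
Gamma is conjugate to the Poisson likelihood: posterior is Gamma(shape = 1.3+17 = 18.3, rate = 2.2+10 = 12.2).
E[λ | data] = 18.3/12.2 = 1.500.

Posterior mean ≈ 1.500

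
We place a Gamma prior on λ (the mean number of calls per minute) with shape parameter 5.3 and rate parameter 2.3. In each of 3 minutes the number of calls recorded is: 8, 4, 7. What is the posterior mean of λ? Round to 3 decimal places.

Posterior mean ≈ 4.585

The Poisson likelihood adds the total count to the shape and the number of exposure periods to the rate. Here ∑xᵢ = 19 and n = 3, so shape 5.3→24.3 and rate 2.3→5.3.
Posterior mean = shape/rate = 24.3/5.3 = 4.585.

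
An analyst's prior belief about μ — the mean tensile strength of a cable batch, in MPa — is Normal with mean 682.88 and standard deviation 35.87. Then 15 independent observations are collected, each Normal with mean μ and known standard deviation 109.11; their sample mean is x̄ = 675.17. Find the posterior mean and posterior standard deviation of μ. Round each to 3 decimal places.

Posterior mean ≈ 678.111; posterior SD ≈ 22.156

With known σ, the Normal prior is conjugate. Weight on the data is w = (n/σ²)/(n/σ² + 1/τ₀²) = 0.00125998/(0.00125998+0.00077721) = 0.61849.
Posterior mean = w·x̄ + (1−w)·μ₀ = 0.61849·675.17 + 0.38151·682.88 = 678.111. Posterior variance = 1/(0.00125998+0.00077721) = 490.874, so SD = 22.156.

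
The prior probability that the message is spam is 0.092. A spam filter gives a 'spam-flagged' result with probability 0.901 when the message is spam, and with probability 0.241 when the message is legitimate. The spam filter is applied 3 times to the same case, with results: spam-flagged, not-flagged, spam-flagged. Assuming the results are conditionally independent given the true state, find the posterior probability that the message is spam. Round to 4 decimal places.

Let H be the event that the message is spam; start with P(H) = 0.092. P('spam-flagged'|H) = 0.901, P('spam-flagged'|¬H) = 0.241.
Update on result 1 ('spam-flagged'): P(H) ← 0.901·0.0920 / (0.901·0.0920 + 0.241·0.9080) = 0.082892/0.30172 = 0.2747.
Update on result 2 ('not-flagged'): P(H) ← 0.099·0.2747 / (0.099·0.2747 + 0.759·0.7253) = 0.027198/0.57768 = 0.0471.
Update on result 3 ('spam-flagged'): P(H) ← 0.901·0.0471 / (0.901·0.0471 + 0.241·0.9529) = 0.042421/0.27207 = 0.1559.

Posterior P(H) ≈ 0.1559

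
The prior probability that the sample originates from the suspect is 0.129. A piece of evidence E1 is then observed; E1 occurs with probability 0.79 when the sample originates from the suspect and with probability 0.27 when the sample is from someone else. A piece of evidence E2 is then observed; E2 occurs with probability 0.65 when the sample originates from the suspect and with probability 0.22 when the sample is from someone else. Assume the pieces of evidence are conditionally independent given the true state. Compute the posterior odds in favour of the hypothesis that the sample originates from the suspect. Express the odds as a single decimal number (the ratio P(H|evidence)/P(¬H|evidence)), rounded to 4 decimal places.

Posterior odds ≈ 1.2803

Prior odds = 0.129/(1−0.129) = 0.14811.
Likelihood ratio for E1 = 0.79/0.27 = 2.9259.
Likelihood ratio for E2 = 0.65/0.22 = 2.9545.
Posterior odds = prior odds × LR₁ × LR₂ = 1.2803.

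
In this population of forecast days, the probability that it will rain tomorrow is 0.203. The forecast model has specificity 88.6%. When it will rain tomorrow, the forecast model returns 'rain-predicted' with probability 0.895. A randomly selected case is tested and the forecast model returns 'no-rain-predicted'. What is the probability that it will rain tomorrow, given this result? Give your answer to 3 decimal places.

P(H | E) ≈ 0.029

Let H be the event that it will rain tomorrow. P(H) = 0.203, so P(¬H) = 0.797. With E the 'no-rain-predicted' result, P(E|H) = 0.105 and P(E|¬H) = 0.886.
P(E) = 0.105·0.203 + 0.886·0.797 = 0.021315 + 0.70614 = 0.72746.
By Bayes' theorem, P(H|E) = 0.021315 / 0.72746 = 0.029.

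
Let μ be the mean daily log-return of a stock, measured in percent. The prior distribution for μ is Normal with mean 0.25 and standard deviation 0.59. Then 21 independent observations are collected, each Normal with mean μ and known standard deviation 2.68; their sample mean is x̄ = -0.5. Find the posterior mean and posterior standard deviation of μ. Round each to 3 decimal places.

Prior precision 1/τ₀² = 1/0.59² = 2.87274; data precision n/σ² = 21/2.68² = 2.92381.
Posterior precision = 2.87274 + 2.92381 = 5.79655, giving posterior SD = 1/√5.79655 = 0.415.
Posterior mean = (2.87274·0.25 + 2.92381·-0.5) / 5.79655 = -0.128.

Posterior mean ≈ -0.128; posterior SD ≈ 0.415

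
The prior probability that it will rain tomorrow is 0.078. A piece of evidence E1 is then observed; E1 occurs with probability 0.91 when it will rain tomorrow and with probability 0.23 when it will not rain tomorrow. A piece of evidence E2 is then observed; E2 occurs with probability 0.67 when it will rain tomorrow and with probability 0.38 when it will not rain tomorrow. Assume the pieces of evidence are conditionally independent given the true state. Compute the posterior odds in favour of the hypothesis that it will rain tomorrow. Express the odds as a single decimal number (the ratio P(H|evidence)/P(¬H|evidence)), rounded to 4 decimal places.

Posterior odds ≈ 0.5902

Prior odds = 0.078/(1−0.078) = 0.084599. In log-odds, ln(0.084599) = -2.4698.
Add log likelihood ratios: ln(3.9565) + ln(1.7632) = 1.9425.
Posterior log-odds = -0.52736, so posterior odds = exp(-0.52736) = 0.59016.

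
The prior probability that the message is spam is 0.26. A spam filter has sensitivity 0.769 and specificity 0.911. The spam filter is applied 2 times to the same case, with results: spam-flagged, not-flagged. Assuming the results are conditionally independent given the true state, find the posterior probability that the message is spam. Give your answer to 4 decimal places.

Let H be the event that the message is spam; start with P(H) = 0.26. P('spam-flagged'|H) = 0.769, P('spam-flagged'|¬H) = 0.089.
Update on result 1 ('spam-flagged'): P(H) ← 0.769·0.2600 / (0.769·0.2600 + 0.089·0.7400) = 0.19994/0.26580 = 0.7522.
Update on result 2 ('not-flagged'): P(H) ← 0.231·0.7522 / (0.231·0.7522 + 0.911·0.2478) = 0.17376/0.39949 = 0.4350.

Posterior P(H) ≈ 0.4350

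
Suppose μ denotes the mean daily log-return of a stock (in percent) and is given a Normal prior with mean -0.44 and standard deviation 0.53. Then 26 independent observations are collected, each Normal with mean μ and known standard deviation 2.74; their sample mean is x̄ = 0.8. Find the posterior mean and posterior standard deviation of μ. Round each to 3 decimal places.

Prior precision 1/τ₀² = 1/0.53² = 3.55999; data precision n/σ² = 26/2.74² = 3.46316.
Posterior precision = 3.55999 + 3.46316 = 7.02314, giving posterior SD = 1/√7.02314 = 0.377.
Posterior mean = (3.55999·-0.44 + 3.46316·0.8) / 7.02314 = 0.171.

Posterior mean ≈ 0.171; posterior SD ≈ 0.377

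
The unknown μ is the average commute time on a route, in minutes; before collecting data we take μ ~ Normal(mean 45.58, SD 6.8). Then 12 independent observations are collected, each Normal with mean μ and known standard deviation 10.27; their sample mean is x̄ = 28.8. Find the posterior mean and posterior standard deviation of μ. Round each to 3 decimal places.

Posterior mean ≈ 31.480; posterior SD ≈ 2.718

Prior precision 1/τ₀² = 1/6.8² = 0.0216263; data precision n/σ² = 12/10.27² = 0.113773.
Posterior precision = 0.0216263 + 0.113773 = 0.135400, giving posterior SD = 1/√0.135400 = 2.718.
Posterior mean = (0.0216263·45.58 + 0.113773·28.8) / 0.135400 = 31.480.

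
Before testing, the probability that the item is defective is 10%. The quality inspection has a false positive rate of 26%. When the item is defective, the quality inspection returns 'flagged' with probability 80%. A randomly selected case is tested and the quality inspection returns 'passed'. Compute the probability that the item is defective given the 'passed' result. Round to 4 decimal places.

P(H | E) ≈ 0.0292

Let H be the event that the item is defective. P(H) = 0.1, so P(¬H) = 0.9. With E the 'passed' result, P(E|H) = 0.2 and P(E|¬H) = 0.74.
P(E) = 0.2·0.1 + 0.74·0.9 = 0.020000 + 0.66600 = 0.68600.
By Bayes' theorem, P(H|E) = 0.020000 / 0.68600 = 0.0292.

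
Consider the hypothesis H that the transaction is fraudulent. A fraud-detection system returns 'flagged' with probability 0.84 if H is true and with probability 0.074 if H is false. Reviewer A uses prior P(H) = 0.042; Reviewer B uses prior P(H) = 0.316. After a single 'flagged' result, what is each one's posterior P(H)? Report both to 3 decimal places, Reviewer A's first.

Reviewer A: 0.332; Reviewer B: 0.840

The likelihood ratio for a 'flagged' result is 0.84/0.074 = 11.351.
Reviewer A: prior odds 0.042/0.958 = 0.043841; posterior odds 0.49766; posterior probability 0.332.
Reviewer B: prior odds 0.316/0.684 = 0.46199; posterior odds 5.2442; posterior probability 0.840.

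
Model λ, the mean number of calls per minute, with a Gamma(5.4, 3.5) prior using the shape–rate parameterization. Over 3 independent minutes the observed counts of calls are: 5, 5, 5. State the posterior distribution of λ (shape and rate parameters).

Posterior: Gamma(shape=20.4, rate=6.5)

The Poisson likelihood adds the total count to the shape and the number of exposure periods to the rate. Here ∑xᵢ = 15 and n = 3, so shape 5.4→20.4 and rate 3.5→6.5.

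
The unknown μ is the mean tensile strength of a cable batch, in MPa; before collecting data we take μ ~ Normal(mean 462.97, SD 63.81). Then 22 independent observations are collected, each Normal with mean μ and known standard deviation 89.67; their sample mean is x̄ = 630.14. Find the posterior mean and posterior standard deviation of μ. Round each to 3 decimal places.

With known σ, the Normal prior is conjugate. Weight on the data is w = (n/σ²)/(n/σ² + 1/τ₀²) = 0.00273608/(0.00273608+0.00024560) = 0.91763.
Posterior mean = w·x̄ + (1−w)·μ₀ = 0.91763·630.14 + 0.082369·462.97 = 616.370. Posterior variance = 1/(0.00273608+0.00024560) = 335.382, so SD = 18.313.

Posterior mean ≈ 616.370; posterior SD ≈ 18.313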